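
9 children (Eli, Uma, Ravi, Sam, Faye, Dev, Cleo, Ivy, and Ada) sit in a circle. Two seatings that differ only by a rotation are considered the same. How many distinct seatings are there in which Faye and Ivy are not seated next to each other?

All circular seatings of 9 people number (8)! = 40320.
Seatings with Faye beside Ivy: treat them as a block with 2 internal orders, giving 2 × (7)! = 10080.
Subtracting, 40320 − 10080 = 30240.

30240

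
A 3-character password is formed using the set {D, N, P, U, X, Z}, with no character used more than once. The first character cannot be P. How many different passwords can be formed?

100

The first character has 6−1 = 5 choices (anything except P).
The remaining 2 characters are filled from the other 5 symbols without repetition: 5 × 4 = 20.
Total: 5 × 20 = 100.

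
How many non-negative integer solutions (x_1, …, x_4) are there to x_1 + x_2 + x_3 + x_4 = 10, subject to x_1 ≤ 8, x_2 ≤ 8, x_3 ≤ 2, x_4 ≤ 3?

Ignoring the caps, the number of non-negative solutions to x_1+…+x_4 = 10 is C(13,3) = 286.
Subtract solutions that violate a single cap (substitute x_i' = x_i − (cap_i+1)): x_1 ≥ 9 gives C(4,3) = 4; x_2 ≥ 9 gives C(4,3) = 4; x_3 ≥ 3 gives C(10,3) = 120; x_4 ≥ 4 gives C(9,3) = 84. Together 212.
Add back pairs where two caps are both exceeded: 0 + 0 + 0 + 0 + 0 + 20 = 20.
By inclusion–exclusion the count is 286 − 212 + 20 = 94.

94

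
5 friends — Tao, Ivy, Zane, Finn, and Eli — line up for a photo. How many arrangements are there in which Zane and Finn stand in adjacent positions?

Place the 3 others and the Zane-Finn pair as 4 objects in a line; the pair has 2 internal arrangements.
That gives 2 × 4! = 2 × 24 = 48.

48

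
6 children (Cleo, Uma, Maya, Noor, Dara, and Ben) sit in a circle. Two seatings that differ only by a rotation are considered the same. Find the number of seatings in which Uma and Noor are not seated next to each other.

Without the restriction there are (5)! = 120 seatings.
Those with Uma next to Noor: fuse the pair into one unit and seat 5 units around a circle — 2·(4)! = 48.
Subtracting, 120 − 48 = 72.

72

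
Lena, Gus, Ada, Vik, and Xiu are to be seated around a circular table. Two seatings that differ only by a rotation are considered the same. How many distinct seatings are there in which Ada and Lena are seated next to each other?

Treat {Ada, Lena} as one unit (2 internal orders) and seat the resulting 4 units around the table: (3)! circular arrangements.
So 2 × (3)! = 2 × 6 = 12.

12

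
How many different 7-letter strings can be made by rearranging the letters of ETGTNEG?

Letter multiplicities in ETGTNEG: E×2, G×2, N×1, T×2.
Dividing 7! = 5040 by 2!·2!·2! = 8 for the repeated letters gives 630.

630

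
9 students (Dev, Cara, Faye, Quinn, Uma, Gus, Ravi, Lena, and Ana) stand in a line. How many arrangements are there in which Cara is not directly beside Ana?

There are 9! = 362880 arrangements in all. If Cara and Ana are adjacent, merging them into one block gives 2·(8)! = 80640 arrangements.
So 362880 − 80640 = 282240 arrangements keep them apart.

282240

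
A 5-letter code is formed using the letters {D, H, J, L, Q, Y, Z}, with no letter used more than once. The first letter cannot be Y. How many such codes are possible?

2160

The first letter has 7−1 = 6 choices (anything except Y).
The remaining 4 letters are filled from the other 6 symbols without repetition: 6 × 5 × 4 × 3 = 360.
Total: 6 × 360 = 2160.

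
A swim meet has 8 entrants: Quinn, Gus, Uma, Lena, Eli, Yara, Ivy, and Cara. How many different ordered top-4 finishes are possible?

1680

This is an ordered selection of 4 from 8: P(8,4).
That gives 8 × 7 × 6 × 5 = 1680.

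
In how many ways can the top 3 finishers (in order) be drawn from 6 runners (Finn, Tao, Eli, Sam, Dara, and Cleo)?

This is an ordered selection of 3 from 6: P(6,3).
That gives 6 × 5 × 4 = 120.

120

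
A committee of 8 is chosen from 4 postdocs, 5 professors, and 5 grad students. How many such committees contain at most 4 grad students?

Split by how many grad students are chosen (0 through 4).
Sum: C(5,0)·C(9,8) + C(5,1)·C(9,7) + C(5,2)·C(9,6) + C(5,3)·C(9,5) + C(5,4)·C(9,4) = 9 + 180 + 840 + 1260 + 630 = 2919.

2919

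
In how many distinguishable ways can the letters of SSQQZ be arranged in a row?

SSQQZ has 5 letters with Q appearing twice and S appearing twice.
Dividing 5! = 120 by 2!·2! = 4 for the repeated letters gives 30.

30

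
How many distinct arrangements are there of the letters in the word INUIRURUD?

15120

INUIRURUD has 9 letters with I appearing twice, R appearing twice, and U appearing 3 times.
So there are 9! / (3!·2!·2!) = 15120 distinguishable arrangements.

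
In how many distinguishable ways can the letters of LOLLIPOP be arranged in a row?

1680

The 8 letters of LOLLIPOP have repeats: L appearing 3 times, O appearing twice, and P appearing twice.
The number of distinct arrangements is 8!/(3!·2!·2!) = 40320/24 = 1680.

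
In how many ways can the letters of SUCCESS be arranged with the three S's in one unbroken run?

Treat the 3 copies of S as a single block. The multiset to arrange is then {SSS, C, C, E, U}, 5 items in all.
That gives (5)!/(2!) = 60 arrangements.

60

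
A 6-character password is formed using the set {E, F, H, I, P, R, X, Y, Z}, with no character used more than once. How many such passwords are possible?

60480

Choose and order 6 of the 9 symbols: the first character has 9 options, the next 8, and so on down to 4.
9 × 8 × 7 × 6 × 5 × 4 = 60480.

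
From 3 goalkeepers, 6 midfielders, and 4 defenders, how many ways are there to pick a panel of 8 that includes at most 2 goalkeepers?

1035

Split by how many goalkeepers are chosen (0 through 2).
Sum: C(3,0)·C(10,8) + C(3,1)·C(10,7) + C(3,2)·C(10,6) = 45 + 360 + 630 = 1035.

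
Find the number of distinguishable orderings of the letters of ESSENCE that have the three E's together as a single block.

Treat the 3 copies of E as a single block. The multiset to arrange is then {EEE, C, N, S, S}, 5 items in all.
That gives (5)!/(2!) = 60 arrangements.

60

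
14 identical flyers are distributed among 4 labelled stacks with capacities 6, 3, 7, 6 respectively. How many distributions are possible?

121

Ignoring the caps, the number of non-negative solutions to x_1+…+x_4 = 14 is C(17,3) = 680.
Subtract solutions that violate a single cap (substitute x_i' = x_i − (cap_i+1)): x_1 ≥ 7 gives C(10,3) = 120; x_2 ≥ 4 gives C(13,3) = 286; x_3 ≥ 8 gives C(9,3) = 84; x_4 ≥ 7 gives C(10,3) = 120. Together 610.
Add back pairs where two caps are both exceeded: 20 + 0 + 1 + 10 + 20 + 0 = 51.
By inclusion–exclusion the count is 680 − 610 + 51 = 121.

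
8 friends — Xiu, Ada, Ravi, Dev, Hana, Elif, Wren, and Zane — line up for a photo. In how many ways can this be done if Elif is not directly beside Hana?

30240

Of the 8! = 40320 arrangements, those with Elif and Hana adjacent number 2 × 7! = 10080 (treat the pair as a block with 2 internal orders).
So 40320 − 10080 = 30240 arrangements keep them apart.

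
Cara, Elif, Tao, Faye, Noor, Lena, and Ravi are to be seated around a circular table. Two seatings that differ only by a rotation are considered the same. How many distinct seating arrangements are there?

Seat Cara anywhere (absorbing the rotational symmetry), then permute the other 6: (6)! = 720.

720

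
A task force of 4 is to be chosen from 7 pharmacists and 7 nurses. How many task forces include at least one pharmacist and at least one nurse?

Total 4-person selections from all 14: C(14,4) = 1001.
Subtract selections that omit an entire group: no pharmacists → C(7,4) = 35; no nurses → C(7,4) = 35.
Both groups omitted at once is impossible, so 1001 − 70 = 931.

931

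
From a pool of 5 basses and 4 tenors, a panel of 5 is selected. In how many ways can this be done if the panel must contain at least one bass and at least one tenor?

125

With no constraint there are C(9,5) = 126 possible selections.
Selections missing a whole group: no basses → C(4,5) = 0; no tenors → C(5,5) = 1.
Both groups omitted at once is impossible, so 126 − 1 = 125.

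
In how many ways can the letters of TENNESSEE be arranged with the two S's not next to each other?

2940

Total arrangements of TENNESSEE: 9!/(4!·2!·2!) = 3780.
Arrangements with the S's together: treat SS as one letter, giving (8)!/(4!·2!) = 840.
Subtracting, 3780 − 840 = 2940 arrangements keep the S's apart.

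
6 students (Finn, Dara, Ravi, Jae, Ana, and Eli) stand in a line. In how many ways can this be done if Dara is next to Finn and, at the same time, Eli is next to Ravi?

Treat {Dara,Finn} as one block (2 orders) and {Eli,Ravi} as another (2 orders).
That leaves 4 units to arrange: 2 × 2 × 4! = 4 × 24 = 96.

96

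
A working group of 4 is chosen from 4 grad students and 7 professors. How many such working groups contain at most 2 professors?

Split by how many professors are chosen (0 through 2).
Sum: C(7,0)·C(4,4) + C(7,1)·C(4,3) + C(7,2)·C(4,2) = 1 + 28 + 126 = 155.

155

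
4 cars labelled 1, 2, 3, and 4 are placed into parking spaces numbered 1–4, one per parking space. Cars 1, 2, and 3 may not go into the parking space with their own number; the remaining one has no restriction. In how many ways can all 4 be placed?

Let Aᵢ (for i ∈ {1, 2, 3}) be the placements that put car i in its forbidden parking space. Any j of these fix j positions, leaving (4−j)! ways to fill the rest, and there are C(3,j) ways to pick which j.
By inclusion–exclusion, the number of valid placements is Σ_{j=0}^{3} (−1)^j C(3,j)·(4−j)!.
Computing: 24 − 18 + 6 − 1 = 11.

11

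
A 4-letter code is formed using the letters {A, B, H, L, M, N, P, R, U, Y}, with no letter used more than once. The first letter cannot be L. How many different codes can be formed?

4536

The first letter has 10−1 = 9 choices (anything except L).
The remaining 3 letters are filled from the other 9 symbols without repetition: 9 × 8 × 7 = 504.
Total: 9 × 504 = 4536.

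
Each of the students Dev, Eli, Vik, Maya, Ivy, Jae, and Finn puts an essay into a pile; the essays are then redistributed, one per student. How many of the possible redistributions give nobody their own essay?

This is the derangement count D_7: permutations of 7 items with no fixed point.
By inclusion–exclusion this is Σ_{j=0}^{7} (−1)^j C(7,j)·(7−j)!.
Computing: 5040 − 5040 + 2520 − 840 + 210 − 42 + 7 − 1 = 1854.

1854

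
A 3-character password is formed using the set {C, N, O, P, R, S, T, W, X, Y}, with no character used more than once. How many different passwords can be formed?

With no repetition, fill the 3 characters in order: 10 choices, then 9, down to 8.
10 × 9 × 8 = 720.

720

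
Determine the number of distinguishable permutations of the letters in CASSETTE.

5040

CASSETTE has 8 letters with E appearing twice, S appearing twice, and T appearing twice.
So there are 8! / (2!·2!·2!) = 5040 distinguishable arrangements.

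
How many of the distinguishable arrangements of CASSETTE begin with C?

Fix C in the first position and arrange the remaining 7 letters.
Those 7 letters have E appearing twice, S appearing twice, and T appearing twice, giving (7)!/(2!·2!·2!) = 630.

630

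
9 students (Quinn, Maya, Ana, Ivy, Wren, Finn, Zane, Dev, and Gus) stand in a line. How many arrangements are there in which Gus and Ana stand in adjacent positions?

80640

Treat {Gus, Ana} as a single unit. There are 8 units to order, and the pair itself can be ordered 2 ways.
That gives 2 × 8! = 2 × 40320 = 80640.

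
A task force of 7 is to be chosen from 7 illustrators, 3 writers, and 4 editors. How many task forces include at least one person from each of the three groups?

2982

Total 7-person selections from all 14: C(14,7) = 3432.
Subtract selections that omit an entire group: no illustrators → C(7,7) = 1; no writers → C(11,7) = 330; no editors → C(10,7) = 120.
Add back selections omitting two groups (i.e. drawn from a single group): C(7,7) + C(3,7) + C(4,7) = 1.
By inclusion–exclusion: 3432 − 451 + 1 = 2982.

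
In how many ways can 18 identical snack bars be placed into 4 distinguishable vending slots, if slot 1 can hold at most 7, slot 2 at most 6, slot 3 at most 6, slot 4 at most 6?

By stars and bars, unrestricted non-negative solutions to x_1+…+x_4 = 18 number C(18+3,3) = 1330.
Subtract solutions that violate a single cap (substitute x_i' = x_i − (cap_i+1)): x_1 ≥ 8 gives C(13,3) = 286; x_2 ≥ 7 gives C(14,3) = 364; x_3 ≥ 7 gives C(14,3) = 364; x_4 ≥ 7 gives C(14,3) = 364. Together 1378.
Add back pairs where two caps are both exceeded: 20 + 20 + 20 + 35 + 35 + 35 = 165.
By inclusion–exclusion the count is 1330 − 1378 + 165 = 117.

117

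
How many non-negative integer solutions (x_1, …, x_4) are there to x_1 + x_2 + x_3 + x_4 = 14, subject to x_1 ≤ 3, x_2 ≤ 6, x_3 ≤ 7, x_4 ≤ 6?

121

Ignoring the caps, the number of non-negative solutions to x_1+…+x_4 = 14 is C(17,3) = 680.
Subtract solutions that violate a single cap (substitute x_i' = x_i − (cap_i+1)): x_1 ≥ 4 gives C(13,3) = 286; x_2 ≥ 7 gives C(10,3) = 120; x_3 ≥ 8 gives C(9,3) = 84; x_4 ≥ 7 gives C(10,3) = 120. Together 610.
Add back pairs where two caps are both exceeded: 20 + 10 + 20 + 0 + 1 + 0 = 51.
By inclusion–exclusion the count is 680 − 610 + 51 = 121.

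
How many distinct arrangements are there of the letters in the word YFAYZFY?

Letter multiplicities in YFAYZFY: A×1, F×2, Y×3, Z×1.
So there are 7! / (3!·2!) = 420 distinguishable arrangements.

420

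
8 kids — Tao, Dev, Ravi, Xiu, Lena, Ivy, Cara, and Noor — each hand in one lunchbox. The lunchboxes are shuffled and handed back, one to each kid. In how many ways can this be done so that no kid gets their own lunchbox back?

14833

Let Aᵢ be the assignments in which kid i gets their own lunchbox. We want the size of the complement of A₁∪…∪A_8.
By inclusion–exclusion this is Σ_{j=0}^{8} (−1)^j C(8,j)·(8−j)!.
Computing: 40320 − 40320 + 20160 − 6720 + 1680 − 336 + 56 − 8 + 1 = 14833.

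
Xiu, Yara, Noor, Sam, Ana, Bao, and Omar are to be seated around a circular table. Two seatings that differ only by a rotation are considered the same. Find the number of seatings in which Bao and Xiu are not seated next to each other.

All circular seatings of 7 people number (6)! = 720.
Seatings with Bao beside Xiu: treat them as a block with 2 internal orders, giving 2 × (5)! = 240.
Subtracting, 720 − 240 = 480.

480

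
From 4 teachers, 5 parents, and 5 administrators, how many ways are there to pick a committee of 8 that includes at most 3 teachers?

Split by how many teachers are chosen (0 through 3).
Sum: C(4,0)·C(10,8) + C(4,1)·C(10,7) + C(4,2)·C(10,6) + C(4,3)·C(10,5) = 45 + 480 + 1260 + 1008 = 2793.

2793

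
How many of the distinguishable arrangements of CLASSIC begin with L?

Fix L in the first position and arrange the remaining 6 letters.
Those 6 letters have C appearing twice and S appearing twice, giving (6)!/(2!·2!) = 180.

180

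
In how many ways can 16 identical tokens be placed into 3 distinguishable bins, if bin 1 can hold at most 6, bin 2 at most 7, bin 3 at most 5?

By stars and bars, unrestricted non-negative solutions to x_1+…+x_3 = 16 number C(16+2,2) = 153.
Subtract solutions that violate a single cap (substitute x_i' = x_i − (cap_i+1)): x_1 ≥ 7 gives C(11,2) = 55; x_2 ≥ 8 gives C(10,2) = 45; x_3 ≥ 6 gives C(12,2) = 66. Together 166.
Add back pairs where two caps are both exceeded: 3 + 10 + 6 = 19.
By inclusion–exclusion the count is 153 − 166 + 19 = 6.

6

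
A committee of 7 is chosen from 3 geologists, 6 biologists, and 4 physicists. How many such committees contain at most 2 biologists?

Split by how many biologists are chosen (0 through 2).
Sum: C(6,0)·C(7,7) + C(6,1)·C(7,6) + C(6,2)·C(7,5) = 1 + 42 + 315 = 358.

358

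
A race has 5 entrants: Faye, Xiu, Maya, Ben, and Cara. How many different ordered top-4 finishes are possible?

This is an ordered selection of 4 from 5: P(5,4).
That gives 5 × 4 × 3 × 2 = 120.

120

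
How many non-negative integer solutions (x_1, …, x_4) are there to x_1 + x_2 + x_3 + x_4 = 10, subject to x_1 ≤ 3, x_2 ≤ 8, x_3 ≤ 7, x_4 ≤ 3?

Ignoring the caps, the number of non-negative solutions to x_1+…+x_4 = 10 is C(13,3) = 286.
Subtract solutions that violate a single cap (substitute x_i' = x_i − (cap_i+1)): x_1 ≥ 4 gives C(9,3) = 84; x_2 ≥ 9 gives C(4,3) = 4; x_3 ≥ 8 gives C(5,3) = 10; x_4 ≥ 4 gives C(9,3) = 84. Together 182.
Add back pairs where two caps are both exceeded: 0 + 0 + 10 + 0 + 0 + 0 = 10.
By inclusion–exclusion the count is 286 − 182 + 10 = 114.

114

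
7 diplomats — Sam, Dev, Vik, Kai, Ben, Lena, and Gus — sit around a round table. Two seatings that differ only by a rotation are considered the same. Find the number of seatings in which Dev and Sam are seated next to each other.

240

Glue Dev and Sam into a block (2 internal orders). Seating 6 units around a circle gives (5)! arrangements.
So 2 × (5)! = 2 × 120 = 240.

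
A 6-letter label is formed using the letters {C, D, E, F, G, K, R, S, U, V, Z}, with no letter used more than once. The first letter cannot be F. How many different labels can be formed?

302400

The first letter has 11−1 = 10 choices (anything except F).
The remaining 5 letters are filled from the other 10 symbols without repetition: 10 × 9 × 8 × 7 × 6 = 30240.
Total: 10 × 30240 = 302400.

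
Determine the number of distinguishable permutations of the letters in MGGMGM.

20

Letter multiplicities in MGGMGM: G×3, M×3.
Dividing 6! = 720 by 3!·3! = 36 for the repeated letters gives 20.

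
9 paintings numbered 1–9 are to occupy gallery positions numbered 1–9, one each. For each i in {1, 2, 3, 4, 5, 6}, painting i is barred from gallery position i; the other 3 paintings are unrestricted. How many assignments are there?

183822

Let Aᵢ (for 1 ≤ i ≤ 6) be the placements that put painting i in its forbidden gallery position. Any j of these fix j positions, leaving (9−j)! ways to fill the rest, and there are C(6,j) ways to pick which j.
By inclusion–exclusion, the number of valid placements is Σ_{j=0}^{6} (−1)^j C(6,j)·(9−j)!.
Computing: 362880 − 241920 + 75600 − 14400 + 1800 − 144 + 6 = 183822.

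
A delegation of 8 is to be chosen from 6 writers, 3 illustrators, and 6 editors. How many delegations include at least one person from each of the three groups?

Total 8-person selections from all 15: C(15,8) = 6435.
Selections missing a whole group: no writers → C(9,8) = 9; no illustrators → C(12,8) = 495; no editors → C(9,8) = 9.
Add back selections omitting two groups (i.e. drawn from a single group): C(6,8) + C(3,8) + C(6,8) = 0.
By inclusion–exclusion: 6435 − 513 + 0 = 5922.

5922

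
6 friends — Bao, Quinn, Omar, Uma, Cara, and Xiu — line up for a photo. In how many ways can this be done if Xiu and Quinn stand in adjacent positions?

240

Treat {Xiu, Quinn} as a single unit. There are 5 units to order, and the pair itself can be ordered 2 ways.
So the count is 2·(5)! = 240.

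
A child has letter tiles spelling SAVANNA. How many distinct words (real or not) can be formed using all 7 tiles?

420

Letter multiplicities in SAVANNA: A×3, N×2, S×1, V×1.
Dividing 7! = 5040 by 3!·2! = 12 for the repeated letters gives 420.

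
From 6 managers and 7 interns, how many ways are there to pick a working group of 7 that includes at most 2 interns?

Split by how many interns are chosen (0 through 2).
Sum: C(7,0)·C(6,7) + C(7,1)·C(6,6) + C(7,2)·C(6,5) = 0 + 7 + 126 = 133.

133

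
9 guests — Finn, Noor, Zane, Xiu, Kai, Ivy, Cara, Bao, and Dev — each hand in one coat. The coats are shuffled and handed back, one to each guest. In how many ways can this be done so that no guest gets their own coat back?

Let Aᵢ be the assignments in which guest i gets their own coat. We want the size of the complement of A₁∪…∪A_9.
By inclusion–exclusion this is Σ_{j=0}^{9} (−1)^j C(9,j)·(9−j)!.
Computing: 362880 − 362880 + 181440 − 60480 + 15120 − 3024 + 504 − 72 + 9 − 1 = 133496.

133496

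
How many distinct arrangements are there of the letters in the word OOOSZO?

Letter multiplicities in OOOSZO: O×4, S×1, Z×1.
The number of distinct arrangements is 6!/(4!) = 720/24 = 30.

30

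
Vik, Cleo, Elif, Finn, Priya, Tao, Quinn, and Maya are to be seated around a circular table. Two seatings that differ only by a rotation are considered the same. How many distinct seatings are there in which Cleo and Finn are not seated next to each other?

3600

All circular seatings of 8 people number (7)! = 5040.
Those with Cleo next to Finn: fuse the pair into one unit and seat 7 units around a circle — 2·(6)! = 1440.
Subtracting, 5040 − 1440 = 3600.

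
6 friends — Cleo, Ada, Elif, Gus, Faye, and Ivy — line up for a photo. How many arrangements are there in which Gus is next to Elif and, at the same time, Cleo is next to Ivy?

Treat {Gus,Elif} as one block (2 orders) and {Cleo,Ivy} as another (2 orders).
That leaves 4 units to arrange: 2 × 2 × 4! = 4 × 24 = 96.

96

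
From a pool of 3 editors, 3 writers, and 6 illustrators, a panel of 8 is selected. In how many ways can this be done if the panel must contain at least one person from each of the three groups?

Unrestricted: C(12,8) = 495 ways to pick any 8 of the 12.
Subtract selections that omit an entire group: no editors → C(9,8) = 9; no writers → C(9,8) = 9; no illustrators → C(6,8) = 0.
Add back selections omitting two groups (i.e. drawn from a single group): C(3,8) + C(3,8) + C(6,8) = 0.
By inclusion–exclusion: 495 − 18 + 0 = 477.

477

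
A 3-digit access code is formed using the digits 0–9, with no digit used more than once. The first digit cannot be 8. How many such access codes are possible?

648

The first digit has 10−1 = 9 choices (anything except 8).
The remaining 2 digits are filled from the other 9 symbols without repetition: 9 × 8 = 72.
Total: 9 × 72 = 648.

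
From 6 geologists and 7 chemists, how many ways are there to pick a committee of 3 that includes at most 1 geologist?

Split by how many geologists are chosen (0 through 1).
Sum: C(6,0)·C(7,3) + C(6,1)·C(7,2) = 35 + 126 = 161.

161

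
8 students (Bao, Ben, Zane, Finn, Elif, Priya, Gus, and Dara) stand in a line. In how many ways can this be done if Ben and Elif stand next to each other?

Place the 6 others and the Ben-Elif pair as 7 objects in a line; the pair has 2 internal arrangements.
So the count is 2·(7)! = 10080.

10080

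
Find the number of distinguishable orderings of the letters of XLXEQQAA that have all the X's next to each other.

Treat the 2 copies of X as a single block. The multiset to arrange is then {XX, A, A, E, L, Q, Q}, 7 items in all.
That gives (7)!/(2!·2!) = 1260 arrangements.

1260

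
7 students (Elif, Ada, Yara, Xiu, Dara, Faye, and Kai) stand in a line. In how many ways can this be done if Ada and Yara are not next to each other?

Of the 7! = 5040 arrangements, those with Ada and Yara adjacent number 2 × 6! = 1440 (treat the pair as a block with 2 internal orders).
So 5040 − 1440 = 3600 arrangements keep them apart.

3600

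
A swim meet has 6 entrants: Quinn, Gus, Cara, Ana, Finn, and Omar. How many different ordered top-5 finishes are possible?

This is an ordered selection of 5 from 6: P(6,5).
That gives 6 × 5 × 4 × 3 × 2 = 720.

720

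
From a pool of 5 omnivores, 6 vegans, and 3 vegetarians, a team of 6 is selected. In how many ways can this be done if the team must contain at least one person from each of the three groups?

2430

Total 6-person selections from all 14: C(14,6) = 3003.
Subtract selections that omit an entire group: no omnivores → C(9,6) = 84; no vegans → C(8,6) = 28; no vegetarians → C(11,6) = 462.
Add back selections omitting two groups (i.e. drawn from a single group): C(5,6) + C(6,6) + C(3,6) = 1.
By inclusion–exclusion: 3003 − 574 + 1 = 2430.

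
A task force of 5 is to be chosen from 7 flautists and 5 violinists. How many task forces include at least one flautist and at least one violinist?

770

With no constraint there are C(12,5) = 792 possible selections.
Selections missing a whole group: no flautists → C(5,5) = 1; no violinists → C(7,5) = 21.
Both groups omitted at once is impossible, so 792 − 22 = 770.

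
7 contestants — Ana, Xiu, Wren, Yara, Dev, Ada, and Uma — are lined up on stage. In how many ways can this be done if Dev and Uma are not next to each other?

3600

There are 7! = 5040 arrangements in all. If Dev and Uma are adjacent, merging them into one block gives 2·(6)! = 1440 arrangements.
Complementary counting: 5040 − 1440 = 3600.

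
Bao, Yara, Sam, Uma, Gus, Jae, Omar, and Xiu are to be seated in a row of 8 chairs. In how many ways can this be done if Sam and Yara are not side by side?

Of the 8! = 40320 arrangements, those with Sam and Yara adjacent number 2 × 7! = 10080 (treat the pair as a block with 2 internal orders).
Complementary counting: 40320 − 10080 = 30240.

30240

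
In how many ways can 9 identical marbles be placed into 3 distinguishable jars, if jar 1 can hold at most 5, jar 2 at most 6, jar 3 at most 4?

Without the upper bounds there are C(11,2) = 55 ways to split 9 among 3 jars.
Subtract solutions that violate a single cap (substitute x_i' = x_i − (cap_i+1)): x_1 ≥ 6 gives C(5,2) = 10; x_2 ≥ 7 gives C(4,2) = 6; x_3 ≥ 5 gives C(6,2) = 15. Together 31.
No two caps can be exceeded simultaneously, so the pair terms are all 0.
By inclusion–exclusion the count is 55 − 31 + 0 = 24.

24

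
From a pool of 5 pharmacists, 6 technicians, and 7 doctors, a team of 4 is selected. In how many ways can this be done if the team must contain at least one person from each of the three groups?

1575

Total 4-person selections from all 18: C(18,4) = 3060.
Subtract selections that omit an entire group: no pharmacists → C(13,4) = 715; no technicians → C(12,4) = 495; no doctors → C(11,4) = 330.
Add back selections omitting two groups (i.e. drawn from a single group): C(5,4) + C(6,4) + C(7,4) = 55.
By inclusion–exclusion: 3060 − 1540 + 55 = 1575.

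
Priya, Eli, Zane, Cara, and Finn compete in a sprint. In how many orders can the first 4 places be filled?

120

There are 5 choices for 1st place, 4 for 2nd, and so on down to 2 for position 4.
That gives 5 × 4 × 3 × 2 = 120.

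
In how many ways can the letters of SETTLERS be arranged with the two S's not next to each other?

There are 8!/(2!·2!·2!) = 5040 arrangements of SETTLERS in total.
Arrangements with the S's together: treat SS as one letter, giving (7)!/(2!·2!) = 1260.
Subtracting, 5040 − 1260 = 3780 arrangements keep the S's apart.

3780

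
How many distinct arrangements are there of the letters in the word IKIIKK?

20

The 6 letters of IKIIKK have repeats: I appearing 3 times and K appearing 3 times.
So there are 6! / (3!·3!) = 20 distinguishable arrangements.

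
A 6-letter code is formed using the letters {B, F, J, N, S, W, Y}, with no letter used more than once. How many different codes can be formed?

Choose and order 6 of the 7 symbols: the first letter has 7 options, the next 6, and so on down to 2.
7 × 6 × 5 × 4 × 3 × 2 = 5040.

5040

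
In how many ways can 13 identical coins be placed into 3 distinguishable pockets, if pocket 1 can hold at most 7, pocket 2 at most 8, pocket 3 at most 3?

Ignoring the caps, the number of non-negative solutions to x_1+…+x_3 = 13 is C(15,2) = 105.
Subtract solutions that violate a single cap (substitute x_i' = x_i − (cap_i+1)): x_1 ≥ 8 gives C(7,2) = 21; x_2 ≥ 9 gives C(6,2) = 15; x_3 ≥ 4 gives C(11,2) = 55. Together 91.
Add back pairs where two caps are both exceeded: 0 + 3 + 1 = 4.
By inclusion–exclusion the count is 105 − 91 + 4 = 18.

18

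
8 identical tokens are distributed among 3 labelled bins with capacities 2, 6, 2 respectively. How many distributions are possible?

Without the upper bounds there are C(10,2) = 45 ways to split 8 among 3 bins.
Subtract solutions that violate a single cap (substitute x_i' = x_i − (cap_i+1)): x_1 ≥ 3 gives C(7,2) = 21; x_2 ≥ 7 gives C(3,2) = 3; x_3 ≥ 3 gives C(7,2) = 21. Together 45.
Add back pairs where two caps are both exceeded: 0 + 6 + 0 = 6.
By inclusion–exclusion the count is 45 − 45 + 6 = 6.

6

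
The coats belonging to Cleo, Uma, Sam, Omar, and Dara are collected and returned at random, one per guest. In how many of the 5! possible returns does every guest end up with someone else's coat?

Count assignments avoiding every fixed point. For any j of the 5 guests fixed to their own coat, the other 5−j can be arranged in (5−j)! ways.
By inclusion–exclusion this is Σ_{j=0}^{5} (−1)^j C(5,j)·(5−j)!.
Computing: 120 − 120 + 60 − 20 + 5 − 1 = 44.

44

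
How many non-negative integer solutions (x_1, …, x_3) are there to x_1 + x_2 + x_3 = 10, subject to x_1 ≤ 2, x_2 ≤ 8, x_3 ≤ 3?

9

Ignoring the caps, the number of non-negative solutions to x_1+…+x_3 = 10 is C(12,2) = 66.
Subtract solutions that violate a single cap (substitute x_i' = x_i − (cap_i+1)): x_1 ≥ 3 gives C(9,2) = 36; x_2 ≥ 9 gives C(3,2) = 3; x_3 ≥ 4 gives C(8,2) = 28. Together 67.
Add back pairs where two caps are both exceeded: 0 + 10 + 0 = 10.
By inclusion–exclusion the count is 66 − 67 + 10 = 9.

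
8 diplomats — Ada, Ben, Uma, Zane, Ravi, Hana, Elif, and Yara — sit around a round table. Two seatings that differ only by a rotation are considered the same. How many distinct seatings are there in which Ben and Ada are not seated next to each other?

Without the restriction there are (7)! = 5040 seatings.
Those with Ben next to Ada: fuse the pair into one unit and seat 7 units around a circle — 2·(6)! = 1440.
Subtracting, 5040 − 1440 = 3600.

3600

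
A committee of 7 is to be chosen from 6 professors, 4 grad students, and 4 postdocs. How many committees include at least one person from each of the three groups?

3184

Unrestricted: C(14,7) = 3432 ways to pick any 7 of the 14.
Subtract selections that omit an entire group: no professors → C(8,7) = 8; no grad students → C(10,7) = 120; no postdocs → C(10,7) = 120.
Add back selections omitting two groups (i.e. drawn from a single group): C(6,7) + C(4,7) + C(4,7) = 0.
By inclusion–exclusion: 3432 − 248 + 0 = 3184.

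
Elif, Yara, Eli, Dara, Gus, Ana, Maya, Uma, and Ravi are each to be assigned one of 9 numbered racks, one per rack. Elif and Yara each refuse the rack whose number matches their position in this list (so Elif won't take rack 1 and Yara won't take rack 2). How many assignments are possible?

Let Aᵢ (for i ∈ {1, 2}) be the placements that put person i in their forbidden rack. Any j of these fix j positions, leaving (9−j)! ways to fill the rest, and there are C(2,j) ways to pick which j.
By inclusion–exclusion, the number of valid placements is Σ_{j=0}^{2} (−1)^j C(2,j)·(9−j)!.
Computing: 362880 − 80640 + 5040 = 287280.

287280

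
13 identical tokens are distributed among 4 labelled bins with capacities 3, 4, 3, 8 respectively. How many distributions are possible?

By stars and bars, unrestricted non-negative solutions to x_1+…+x_4 = 13 number C(13+3,3) = 560.
Subtract solutions that violate a single cap (substitute x_i' = x_i − (cap_i+1)): x_1 ≥ 4 gives C(12,3) = 220; x_2 ≥ 5 gives C(11,3) = 165; x_3 ≥ 4 gives C(12,3) = 220; x_4 ≥ 9 gives C(7,3) = 35. Together 640.
Add back pairs where two caps are both exceeded: 35 + 56 + 1 + 35 + 0 + 1 = 128.
Subtract triples: 1 + 0 + 0 + 0 = 1.
By inclusion–exclusion the count is 560 − 640 + 128 − 1 = 47.

47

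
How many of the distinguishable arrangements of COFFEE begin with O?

30

With the first slot taken by O, it remains to arrange the other 5 letters (CFFEE).
Those 5 letters have E appearing twice and F appearing twice, giving (5)!/(2!·2!) = 30.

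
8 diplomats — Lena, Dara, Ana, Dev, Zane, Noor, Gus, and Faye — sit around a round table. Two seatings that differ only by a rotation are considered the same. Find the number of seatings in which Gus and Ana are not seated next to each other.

All circular seatings of 8 people number (7)! = 5040.
Seatings with Gus beside Ana: treat them as a block with 2 internal orders, giving 2 × (6)! = 1440.
Subtracting, 5040 − 1440 = 3600.

3600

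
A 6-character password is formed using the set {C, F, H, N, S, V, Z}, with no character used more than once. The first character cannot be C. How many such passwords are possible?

The first character has 7−1 = 6 choices (anything except C).
The remaining 5 characters are filled from the other 6 symbols without repetition: 6 × 5 × 4 × 3 × 2 = 720.
Total: 6 × 720 = 4320.

4320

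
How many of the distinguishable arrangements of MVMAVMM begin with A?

15

With the first slot taken by A, it remains to arrange the other 6 letters (MVMVMM).
Those 6 letters have M appearing 4 times and V appearing twice, giving (6)!/(4!·2!) = 15.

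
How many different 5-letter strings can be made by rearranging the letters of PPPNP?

5

Letter multiplicities in PPPNP: N×1, P×4.
The number of distinct arrangements is 5!/(4!) = 120/24 = 5.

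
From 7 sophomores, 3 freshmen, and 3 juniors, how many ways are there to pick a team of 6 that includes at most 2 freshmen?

1596

Split by how many freshmen are chosen (0 through 2).
Sum: C(3,0)·C(10,6) + C(3,1)·C(10,5) + C(3,2)·C(10,4) = 210 + 756 + 630 = 1596.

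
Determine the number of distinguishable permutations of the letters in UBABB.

20

Letter multiplicities in UBABB: A×1, B×3, U×1.
Dividing 5! = 120 by 3! = 6 for the repeated letters gives 20.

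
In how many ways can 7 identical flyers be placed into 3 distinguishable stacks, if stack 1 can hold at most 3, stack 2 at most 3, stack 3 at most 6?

Ignoring the caps, the number of non-negative solutions to x_1+…+x_3 = 7 is C(9,2) = 36.
Subtract solutions that violate a single cap (substitute x_i' = x_i − (cap_i+1)): x_1 ≥ 4 gives C(5,2) = 10; x_2 ≥ 4 gives C(5,2) = 10; x_3 ≥ 7 gives C(2,2) = 1. Together 21.
No two caps can be exceeded simultaneously, so the pair terms are all 0.
By inclusion–exclusion the count is 36 − 21 + 0 = 15.

15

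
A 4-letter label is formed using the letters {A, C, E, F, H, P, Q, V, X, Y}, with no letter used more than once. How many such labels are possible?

This is a permutation of 4 out of 10: P(10,4) = 10!/6!.
10 × 9 × 8 × 7 = 5040.

5040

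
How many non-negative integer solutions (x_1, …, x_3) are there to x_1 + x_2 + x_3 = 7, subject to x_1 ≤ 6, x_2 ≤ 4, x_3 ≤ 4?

23

By stars and bars, unrestricted non-negative solutions to x_1+…+x_3 = 7 number C(7+2,2) = 36.
Subtract solutions that violate a single cap (substitute x_i' = x_i − (cap_i+1)): x_1 ≥ 7 gives C(2,2) = 1; x_2 ≥ 5 gives C(4,2) = 6; x_3 ≥ 5 gives C(4,2) = 6. Together 13.
No two caps can be exceeded simultaneously, so the pair terms are all 0.
By inclusion–exclusion the count is 36 − 13 + 0 = 23.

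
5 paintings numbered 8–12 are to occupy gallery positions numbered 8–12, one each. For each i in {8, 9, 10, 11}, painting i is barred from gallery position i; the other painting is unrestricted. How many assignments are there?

Let Aᵢ (for 8 ≤ i ≤ 11) be the placements that put painting i in its forbidden gallery position. Any j of these fix j positions, leaving (5−j)! ways to fill the rest, and there are C(4,j) ways to pick which j.
By inclusion–exclusion, the number of valid placements is Σ_{j=0}^{4} (−1)^j C(4,j)·(5−j)!.
Computing: 120 − 96 + 36 − 8 + 1 = 53.

53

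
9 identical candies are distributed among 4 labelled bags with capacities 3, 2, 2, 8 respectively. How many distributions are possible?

By stars and bars, unrestricted non-negative solutions to x_1+…+x_4 = 9 number C(9+3,3) = 220.
Subtract solutions that violate a single cap (substitute x_i' = x_i − (cap_i+1)): x_1 ≥ 4 gives C(8,3) = 56; x_2 ≥ 3 gives C(9,3) = 84; x_3 ≥ 3 gives C(9,3) = 84; x_4 ≥ 9 gives C(3,3) = 1. Together 225.
Add back pairs where two caps are both exceeded: 10 + 10 + 0 + 20 + 0 + 0 = 40.
By inclusion–exclusion the count is 220 − 225 + 40 = 35.

35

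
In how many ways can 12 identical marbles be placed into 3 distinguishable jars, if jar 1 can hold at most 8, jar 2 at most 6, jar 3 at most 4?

Without the upper bounds there are C(14,2) = 91 ways to split 12 among 3 jars.
Subtract solutions that violate a single cap (substitute x_i' = x_i − (cap_i+1)): x_1 ≥ 9 gives C(5,2) = 10; x_2 ≥ 7 gives C(7,2) = 21; x_3 ≥ 5 gives C(9,2) = 36. Together 67.
Add back pairs where two caps are both exceeded: 0 + 0 + 1 = 1.
By inclusion–exclusion the count is 91 − 67 + 1 = 25.

25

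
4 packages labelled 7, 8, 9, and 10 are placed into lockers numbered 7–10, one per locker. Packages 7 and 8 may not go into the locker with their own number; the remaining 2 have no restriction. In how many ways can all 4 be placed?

14

Let Aᵢ (for i ∈ {7, 8}) be the placements that put package i in its forbidden locker. Any j of these fix j positions, leaving (4−j)! ways to fill the rest, and there are C(2,j) ways to pick which j.
By inclusion–exclusion, the number of valid placements is Σ_{j=0}^{2} (−1)^j C(2,j)·(4−j)!.
Computing: 24 − 12 + 2 = 14.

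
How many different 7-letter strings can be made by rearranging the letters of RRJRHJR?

The 7 letters of RRJRHJR have repeats: J appearing twice and R appearing 4 times.
So there are 7! / (4!·2!) = 105 distinguishable arrangements.

105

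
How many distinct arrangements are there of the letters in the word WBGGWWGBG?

Letter multiplicities in WBGGWWGBG: B×2, G×4, W×3.
Dividing 9! = 362880 by 4!·3!·2! = 288 for the repeated letters gives 1260.

1260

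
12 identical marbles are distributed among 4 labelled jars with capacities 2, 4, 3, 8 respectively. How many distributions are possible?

41

By stars and bars, unrestricted non-negative solutions to x_1+…+x_4 = 12 number C(12+3,3) = 455.
Subtract solutions that violate a single cap (substitute x_i' = x_i − (cap_i+1)): x_1 ≥ 3 gives C(12,3) = 220; x_2 ≥ 5 gives C(10,3) = 120; x_3 ≥ 4 gives C(11,3) = 165; x_4 ≥ 9 gives C(6,3) = 20. Together 525.
Add back pairs where two caps are both exceeded: 35 + 56 + 1 + 20 + 0 + 0 = 112.
Subtract triples: 1 + 0 + 0 + 0 = 1.
By inclusion–exclusion the count is 455 − 525 + 112 − 1 = 41.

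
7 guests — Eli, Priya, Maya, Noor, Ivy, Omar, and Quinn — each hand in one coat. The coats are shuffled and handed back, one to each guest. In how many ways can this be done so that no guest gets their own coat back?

1854

This is the derangement count D_7: permutations of 7 items with no fixed point.
By inclusion–exclusion this is Σ_{j=0}^{7} (−1)^j C(7,j)·(7−j)!.
Computing: 5040 − 5040 + 2520 − 840 + 210 − 42 + 7 − 1 = 1854.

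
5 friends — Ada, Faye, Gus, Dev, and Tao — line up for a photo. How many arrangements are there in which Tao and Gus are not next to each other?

72

Of the 5! = 120 arrangements, those with Tao and Gus adjacent number 2 × 4! = 48 (treat the pair as a block with 2 internal orders).
Complementary counting: 120 − 48 = 72.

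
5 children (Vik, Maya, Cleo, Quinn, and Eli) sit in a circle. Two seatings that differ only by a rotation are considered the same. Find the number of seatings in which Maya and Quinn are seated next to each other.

12

Glue Maya and Quinn into a block (2 internal orders). Seating 4 units around a circle gives (3)! arrangements.
So 2 × (3)! = 2 × 6 = 12.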